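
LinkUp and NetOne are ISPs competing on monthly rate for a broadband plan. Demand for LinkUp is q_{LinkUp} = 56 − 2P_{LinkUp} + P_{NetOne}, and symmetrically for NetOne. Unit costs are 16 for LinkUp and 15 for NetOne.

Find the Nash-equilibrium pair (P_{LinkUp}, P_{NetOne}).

29.2, 28.8

LinkUp's profit: π = (P_{LinkUp} − 16)(56 − 2P_{LinkUp} + P_{NetOne}).
∂π/∂P_{LinkUp} = 88 − 4P_{LinkUp} + P_{NetOne} = 0 ⇒ P_{LinkUp} = 22 + 0.25P_{NetOne}.
Similarly P_{NetOne} = 21.5 + 0.25P_{LinkUp}.
Substituting the second reaction function into the first: P_{LinkUp} = 22 + 0.25(21.5 + 0.25P_{LinkUp}), which gives 0.9375P_{LinkUp} = 27.375 ⇒ P_{LinkUp} = 29.2.
Then P_{NetOne} = 21.5 + 0.25·29.2 = 28.8.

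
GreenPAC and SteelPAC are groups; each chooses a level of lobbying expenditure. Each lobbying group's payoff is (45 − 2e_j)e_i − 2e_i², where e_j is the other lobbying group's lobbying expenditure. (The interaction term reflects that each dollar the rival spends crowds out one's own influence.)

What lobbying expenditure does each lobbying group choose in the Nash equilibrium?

7.5

GreenPAC's payoff is (45 − 2e_S)e_G − 2e_G².
∂π/∂e_G = 45 − 2e_S − 4e_G = 0, so e_G = 11.25 − 0.5e_S.
The game is symmetric, so in equilibrium e_S = e_G: the reaction function gives 1.5e_G = 11.25, hence e_G = 7.5.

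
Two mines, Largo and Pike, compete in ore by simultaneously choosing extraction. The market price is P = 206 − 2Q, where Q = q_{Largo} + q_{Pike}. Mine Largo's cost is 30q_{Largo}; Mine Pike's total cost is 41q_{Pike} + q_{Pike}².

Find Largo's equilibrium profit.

2635.38

Mine Largo's profit: π = q_{Largo}(206 − 2(q_{Largo} + q_{Pike})) − 30q_{Largo}.
∂π/∂q_{Largo} = 176 − 4q_{Largo} − 2q_{Pike} = 0, so q_{Largo} = 44 − 0.5q_{Pike}.
For Pike: ∂π/∂q_{Pike} = 165 − 6q_{Pike} − 2q_{Largo} = 0 ⇒ q_{Pike} = 27.5 − (1/3)q_{Largo}.
Solving the two reaction functions simultaneously: (1 − (−0.5)(−1/3))q_{Largo} = 44 − 0.5·27.5, so (5/6)q_{Largo} = 30.25 and q_{Largo} = 36.3.
Then q_{Pike} = 27.5 − (1/3)·36.3 = 15.4.
Price P = 206 − 2·51.7 = 102.6.
Largo's profit: (102.6 − 30)·36.3 = 2635.38.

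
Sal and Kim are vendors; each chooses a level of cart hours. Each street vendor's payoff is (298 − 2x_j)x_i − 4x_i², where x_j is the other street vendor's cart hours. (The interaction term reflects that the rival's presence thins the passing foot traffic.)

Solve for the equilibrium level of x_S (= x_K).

Sal's payoff is (298 − 2x_K)x_S − 4x_S².
∂π/∂x_S = 298 − 2x_K − 8x_S = 0, so x_S = 37.25 − 0.25x_K.
The game is symmetric, so in equilibrium x_K = x_S: the reaction function gives 1.25x_S = 37.25, hence x_S = 29.8.

29.8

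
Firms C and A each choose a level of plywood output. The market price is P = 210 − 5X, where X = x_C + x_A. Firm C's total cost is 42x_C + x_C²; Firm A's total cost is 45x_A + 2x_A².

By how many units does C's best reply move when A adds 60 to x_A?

Firm C's profit: π = x_C(210 − 5(x_C + x_A)) − 42x_C − x_C².
∂π/∂x_C = 168 − 12x_C − 5x_A = 0, so x_C = 14 − (5/12)x_A.
The reaction-function slope is −5/12, so a 60-unit rise in x_A moves x_C by −5/12 × 60 = −25. C's best response falls — the actions are strategic substitutes.

-25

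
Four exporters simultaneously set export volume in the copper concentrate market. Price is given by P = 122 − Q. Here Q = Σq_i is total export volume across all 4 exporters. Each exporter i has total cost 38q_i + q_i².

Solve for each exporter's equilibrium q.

12

A representative exporter's profit is π_i = q_i(122 − Q) − 38q_i − q_i², with Q = q_i + Σ_{j≠i} q_j.
First-order condition: 84 − 4q_i − Σ_{j≠i} q_j = 0.
With identical exporters, set every q_j = q: then 84 − 4q − 3q = 0, i.e. q = 84/7 = 12.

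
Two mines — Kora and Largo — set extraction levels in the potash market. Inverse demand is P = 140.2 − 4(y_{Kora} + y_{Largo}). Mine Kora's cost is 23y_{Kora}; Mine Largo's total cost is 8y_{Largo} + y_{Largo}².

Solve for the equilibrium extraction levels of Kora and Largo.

10.05, 9.2

Mine Kora's profit: π = y_{Kora}(140.2 − 4(y_{Kora} + y_{Largo})) − 23y_{Kora}.
∂π/∂y_{Kora} = 117.2 − 8y_{Kora} − 4y_{Largo} = 0, so y_{Kora} = 14.65 − 0.5y_{Largo}.
For Largo: ∂π/∂y_{Largo} = 132.2 − 10y_{Largo} − 4y_{Kora} = 0 ⇒ y_{Largo} = 13.22 − 0.4y_{Kora}.
Plugging y_{Largo} into Kora's best response: y_{Kora} = 14.65 − 0.5(13.22 − 0.4y_{Kora}) ⇒ 0.8y_{Kora} = 8.04, so y_{Kora} = 10.05.
Then y_{Largo} = 13.22 − 0.4·10.05 = 9.2.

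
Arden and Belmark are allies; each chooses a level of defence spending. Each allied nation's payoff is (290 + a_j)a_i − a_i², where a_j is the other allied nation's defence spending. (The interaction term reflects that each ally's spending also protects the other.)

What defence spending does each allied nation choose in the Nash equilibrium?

290

Arden's payoff is (290 + a_B)a_A − a_A².
∂π/∂a_A = 290 + a_B − 2a_A = 0, so a_A = 145 + 0.5a_B.
By symmetry a_B = a_A; substituting into the reaction function, 0.5a_A = 145 and a_A = 290.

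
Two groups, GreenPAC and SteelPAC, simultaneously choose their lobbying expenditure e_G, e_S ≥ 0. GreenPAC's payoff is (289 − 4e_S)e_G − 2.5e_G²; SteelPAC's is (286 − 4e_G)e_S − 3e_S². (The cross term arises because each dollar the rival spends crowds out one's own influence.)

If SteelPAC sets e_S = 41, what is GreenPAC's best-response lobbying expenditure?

25

Expanding GreenPAC's payoff: 289e_G − 4e_Se_G − 2.5e_G².
∂π/∂e_G = 289 − 4e_S − 5e_G = 0, so e_G = 57.8 − 0.8e_S.
At e_S = 41: e_G = 57.8 − 0.8·41 = 25.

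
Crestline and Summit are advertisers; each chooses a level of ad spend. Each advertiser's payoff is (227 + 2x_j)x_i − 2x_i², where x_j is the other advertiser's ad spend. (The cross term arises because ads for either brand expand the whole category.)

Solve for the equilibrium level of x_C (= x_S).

113.5

Crestline's payoff is (227 + 2x_S)x_C − 2x_C².
∂π/∂x_C = 227 + 2x_S − 4x_C = 0, so x_C = 56.75 + 0.5x_S.
The game is symmetric, so in equilibrium x_S = x_C: the reaction function gives 0.5x_C = 56.75, hence x_C = 113.5.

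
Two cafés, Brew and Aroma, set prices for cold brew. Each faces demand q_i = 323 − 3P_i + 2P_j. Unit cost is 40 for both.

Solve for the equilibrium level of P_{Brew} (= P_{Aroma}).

110.75

Brew's profit: π = (P_{Brew} − 40)(323 − 3P_{Brew} + 2P_{Aroma}).
∂π/∂P_{Brew} = 443 − 6P_{Brew} + 2P_{Aroma} = 0 ⇒ P_{Brew} = 443/6 + (1/3)P_{Aroma}.
By symmetry P_{Aroma} = P_{Brew}; substituting into the reaction function, (2/3)P_{Brew} = 443/6 and P_{Brew} = 110.75.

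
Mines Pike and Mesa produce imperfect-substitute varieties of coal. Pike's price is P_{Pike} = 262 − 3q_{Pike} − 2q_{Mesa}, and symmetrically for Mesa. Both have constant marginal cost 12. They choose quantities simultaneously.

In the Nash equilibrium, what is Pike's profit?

Mine Pike's profit: π = q_{Pike}(262 − 3q_{Pike} − 2q_{Mesa}) − 12q_{Pike}.
∂π/∂q_{Pike} = 250 − 6q_{Pike} − 2q_{Mesa} = 0 ⇒ q_{Pike} = 125/3 − (1/3)q_{Mesa}.
Setting q_{Pike} = q_{Mesa} in the reaction function: q_{Pike} = 125/3 − (1/3)q_{Pike}, so q_{Pike} = (125/3) / (4/3) = 31.25.
P_{Pike} = 262 − 3·31.25 − 2·31.25 = 105.75.
Profit = (105.75 − 12)·31.25 = 2929.6875.

2929.6875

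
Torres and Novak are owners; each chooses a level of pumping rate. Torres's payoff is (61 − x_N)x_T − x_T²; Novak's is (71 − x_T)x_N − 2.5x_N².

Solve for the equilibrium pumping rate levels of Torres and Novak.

Expanding Torres's payoff: 61x_T − x_Nx_T − x_T².
∂π/∂x_T = 61 − x_N − 2x_T = 0, so x_T = 30.5 − 0.5x_N.
Likewise for Novak: x_N = 14.2 − 0.2x_T.
Solving the two reaction functions simultaneously: (1 − (−0.5)(−0.2))x_T = 30.5 − 0.5·14.2, so 0.9x_T = 23.4 and x_T = 26.
Then x_N = 14.2 − 0.2·26 = 9.

26, 9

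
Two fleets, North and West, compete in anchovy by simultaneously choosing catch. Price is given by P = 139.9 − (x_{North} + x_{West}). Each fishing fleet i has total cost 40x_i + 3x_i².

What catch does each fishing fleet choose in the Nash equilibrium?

11.1

Fishing fleet North's profit: π = x_{North}(139.9 − (x_{North} + x_{West})) − 40x_{North} − 3x_{North}².
∂π/∂x_{North} = 99.9 − 8x_{North} − x_{West} = 0, so x_{North} = 12.4875 − 0.125x_{West}.
By symmetry x_{West} = x_{North}; substituting into the reaction function, 1.125x_{North} = 12.4875 and x_{North} = 11.1.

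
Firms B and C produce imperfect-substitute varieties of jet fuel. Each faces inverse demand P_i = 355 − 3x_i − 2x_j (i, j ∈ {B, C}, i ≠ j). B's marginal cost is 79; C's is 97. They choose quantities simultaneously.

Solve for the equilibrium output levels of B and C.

35.625, 31.125

Firm B's profit: π = x_B(355 − 3x_B − 2x_C) − 79x_B.
∂π/∂x_B = 276 − 6x_B − 2x_C = 0 ⇒ x_B = 46 − (1/3)x_C.
Similarly x_C = 43 − (1/3)x_B.
Plugging x_C into B's best response: x_B = 46 − (1/3)(43 − (1/3)x_B) ⇒ (8/9)x_B = 95/3, so x_B = 35.625.
Then x_C = 43 − (1/3)·35.625 = 31.125.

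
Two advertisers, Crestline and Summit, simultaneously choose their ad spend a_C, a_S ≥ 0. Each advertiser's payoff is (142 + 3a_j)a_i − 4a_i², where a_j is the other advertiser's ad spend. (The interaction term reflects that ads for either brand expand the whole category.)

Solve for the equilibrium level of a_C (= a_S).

28.4

Crestline's payoff is (142 + 3a_S)a_C − 4a_C².
∂π/∂a_C = 142 + 3a_S − 8a_C = 0, so a_C = 17.75 + 0.375a_S.
By symmetry a_S = a_C; substituting into the reaction function, 0.625a_C = 17.75 and a_C = 28.4.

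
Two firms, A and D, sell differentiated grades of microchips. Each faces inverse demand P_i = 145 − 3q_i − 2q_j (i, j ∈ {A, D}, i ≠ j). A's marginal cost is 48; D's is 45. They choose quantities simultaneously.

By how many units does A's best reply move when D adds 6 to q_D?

Firm A's profit: π = q_A(145 − 3q_A − 2q_D) − 48q_A.
∂π/∂q_A = 97 − 6q_A − 2q_D = 0 ⇒ q_A = 97/6 − (1/3)q_D.
The reaction-function slope is −1/3, so a 6-unit rise in q_D moves q_A by −1/3 × 6 = −2. A's best response falls — the actions are strategic substitutes.

-2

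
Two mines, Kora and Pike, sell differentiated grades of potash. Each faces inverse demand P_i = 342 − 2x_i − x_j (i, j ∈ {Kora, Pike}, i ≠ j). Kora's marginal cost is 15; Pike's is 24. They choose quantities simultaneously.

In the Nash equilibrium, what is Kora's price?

Mine Kora's profit: π = x_{Kora}(342 − 2x_{Kora} − x_{Pike}) − 15x_{Kora}.
∂π/∂x_{Kora} = 327 − 4x_{Kora} − x_{Pike} = 0 ⇒ x_{Kora} = 81.75 − 0.25x_{Pike}.
Similarly x_{Pike} = 79.5 − 0.25x_{Kora}.
Plugging x_{Pike} into Kora's best response: x_{Kora} = 81.75 − 0.25(79.5 − 0.25x_{Kora}) ⇒ 0.9375x_{Kora} = 61.875, so x_{Kora} = 66.
Then x_{Pike} = 79.5 − 0.25·66 = 63.
P_{Kora} = 342 − 2·66 − 63 = 147.

147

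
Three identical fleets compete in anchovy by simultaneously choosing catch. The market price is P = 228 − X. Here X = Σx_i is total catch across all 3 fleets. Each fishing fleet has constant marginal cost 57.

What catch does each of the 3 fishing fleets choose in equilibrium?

A representative fishing fleet's profit is π_i = x_i(228 − X) − 57x_i, with X = x_i + Σ_{j≠i} x_j.
First-order condition: 171 − 2x_i − Σ_{j≠i} x_j = 0.
Imposing symmetry (x_j = x for all j) turns Σ_{j≠i} x_j into 2x, so 171 = 4x and x = 42.75.

42.75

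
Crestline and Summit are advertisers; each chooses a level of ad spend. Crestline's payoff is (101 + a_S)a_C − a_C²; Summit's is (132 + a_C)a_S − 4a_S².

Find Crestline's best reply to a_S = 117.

Expanding Crestline's payoff: 101a_C + a_Sa_C − a_C².
∂π/∂a_C = 101 + a_S − 2a_C = 0, so a_C = 50.5 + 0.5a_S.
At a_S = 117: a_C = 50.5 + 0.5·117 = 109.

109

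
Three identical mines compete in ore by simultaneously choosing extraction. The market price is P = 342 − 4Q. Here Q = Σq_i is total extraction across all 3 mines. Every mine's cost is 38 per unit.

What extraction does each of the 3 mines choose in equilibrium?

19

A representative mine's profit is π_i = q_i(342 − 4Q) − 38q_i, with Q = q_i + Σ_{j≠i} q_j.
First-order condition: 304 − 8q_i − 4Σ_{j≠i} q_j = 0.
With identical mines, set every q_j = q: then 304 − 8q − 8q = 0, i.e. q = 304/16 = 19.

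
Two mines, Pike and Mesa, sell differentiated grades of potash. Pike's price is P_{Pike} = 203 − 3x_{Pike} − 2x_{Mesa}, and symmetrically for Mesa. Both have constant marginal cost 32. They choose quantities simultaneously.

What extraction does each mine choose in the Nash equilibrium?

Mine Pike's profit: π = x_{Pike}(203 − 3x_{Pike} − 2x_{Mesa}) − 32x_{Pike}.
∂π/∂x_{Pike} = 171 − 6x_{Pike} − 2x_{Mesa} = 0 ⇒ x_{Pike} = 28.5 − (1/3)x_{Mesa}.
By symmetry x_{Mesa} = x_{Pike}; substituting into the reaction function, (4/3)x_{Pike} = 28.5 and x_{Pike} = 21.375.

21.375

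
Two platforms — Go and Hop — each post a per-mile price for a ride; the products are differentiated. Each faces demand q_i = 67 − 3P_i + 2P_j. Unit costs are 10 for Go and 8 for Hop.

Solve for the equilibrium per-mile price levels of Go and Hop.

Go's profit: π = (P_{Go} − 10)(67 − 3P_{Go} + 2P_{Hop}).
∂π/∂P_{Go} = 97 − 6P_{Go} + 2P_{Hop} = 0 ⇒ P_{Go} = 97/6 + (1/3)P_{Hop}.
Similarly P_{Hop} = 91/6 + (1/3)P_{Go}.
Solving the two reaction functions simultaneously: (1 − (1/3)(1/3))P_{Go} = 97/6 + (1/3)·(91/6), so (8/9)P_{Go} = 191/9 and P_{Go} = 23.875.
Then P_{Hop} = 91/6 + (1/3)·23.875 = 23.125.

23.875, 23.125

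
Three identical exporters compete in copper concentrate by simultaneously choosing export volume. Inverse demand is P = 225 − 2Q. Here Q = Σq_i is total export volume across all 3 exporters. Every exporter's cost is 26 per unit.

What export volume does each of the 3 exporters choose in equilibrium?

A representative exporter's profit is π_i = q_i(225 − 2Q) − 26q_i, with Q = q_i + Σ_{j≠i} q_j.
First-order condition: 199 − 4q_i − 2Σ_{j≠i} q_j = 0.
Imposing symmetry (q_j = q for all j) turns Σ_{j≠i} q_j into 2q, so 199 = 8q and q = 24.875.

24.875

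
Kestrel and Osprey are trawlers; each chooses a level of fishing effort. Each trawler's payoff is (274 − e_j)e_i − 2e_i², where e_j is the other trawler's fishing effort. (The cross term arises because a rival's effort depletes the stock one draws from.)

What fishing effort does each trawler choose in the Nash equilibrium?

Kestrel's payoff is (274 − e_O)e_K − 2e_K².
∂π/∂e_K = 274 − e_O − 4e_K = 0, so e_K = 68.5 − 0.25e_O.
By symmetry e_O = e_K; substituting into the reaction function, 1.25e_K = 68.5 and e_K = 54.8.

54.8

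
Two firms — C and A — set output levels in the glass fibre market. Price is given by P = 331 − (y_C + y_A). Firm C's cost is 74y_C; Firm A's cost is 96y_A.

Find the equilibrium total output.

164

Firm C's profit: π = y_C(331 − (y_C + y_A)) − 74y_C.
∂π/∂y_C = 257 − 2y_C − y_A = 0, so y_C = 128.5 − 0.5y_A.
By the same steps for A: y_A = 117.5 − 0.5y_C.
Solving the two reaction functions simultaneously: (1 − (−0.5)(−0.5))y_C = 128.5 − 0.5·117.5, so 0.75y_C = 69.75 and y_C = 93.
Then y_A = 117.5 − 0.5·93 = 71.
Total output: 93 + 71 = 164.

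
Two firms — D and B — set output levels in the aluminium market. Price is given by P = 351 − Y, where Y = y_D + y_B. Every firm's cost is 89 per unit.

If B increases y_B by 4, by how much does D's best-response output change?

-2

Firm D's profit: π = y_D(351 − (y_D + y_B)) − 89y_D.
∂π/∂y_D = 262 − 2y_D − y_B = 0, so y_D = 131 − 0.5y_B.
The reaction-function slope is −0.5, so a 4-unit rise in y_B moves y_D by −0.5 × 4 = −2. D's best response falls — the actions are strategic substitutes.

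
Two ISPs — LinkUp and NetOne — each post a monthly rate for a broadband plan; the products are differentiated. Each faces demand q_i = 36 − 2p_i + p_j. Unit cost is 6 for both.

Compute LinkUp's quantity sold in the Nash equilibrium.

LinkUp's profit: π = (p_{LinkUp} − 6)(36 − 2p_{LinkUp} + p_{NetOne}).
∂π/∂p_{LinkUp} = 48 − 4p_{LinkUp} + p_{NetOne} = 0 ⇒ p_{LinkUp} = 12 + 0.25p_{NetOne}.
The game is symmetric, so in equilibrium p_{NetOne} = p_{LinkUp}: the reaction function gives 0.75p_{LinkUp} = 12, hence p_{LinkUp} = 16.
q_{LinkUp} = 36 − 2·16 + 16 = 20.

20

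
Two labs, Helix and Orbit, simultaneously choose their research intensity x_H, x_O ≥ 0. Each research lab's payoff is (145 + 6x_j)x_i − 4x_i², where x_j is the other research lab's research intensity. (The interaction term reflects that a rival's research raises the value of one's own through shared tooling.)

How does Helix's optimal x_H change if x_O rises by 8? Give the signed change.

6

Helix's payoff is (145 + 6x_O)x_H − 4x_H².
∂π/∂x_H = 145 + 6x_O − 8x_H = 0, so x_H = 18.125 + 0.75x_O.
The reaction-function slope is 0.75, so an 8-unit rise in x_O moves x_H by 0.75 × 8 = 6. Helix's best response rises — the actions are strategic complements.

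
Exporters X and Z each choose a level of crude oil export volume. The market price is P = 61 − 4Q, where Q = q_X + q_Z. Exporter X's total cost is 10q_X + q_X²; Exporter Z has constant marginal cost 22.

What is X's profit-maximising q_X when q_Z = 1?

Exporter X's profit: π = q_X(61 − 4(q_X + q_Z)) − 10q_X − q_X².
∂π/∂q_X = 51 − 10q_X − 4q_Z = 0, so q_X = 5.1 − 0.4q_Z.
At q_Z = 1: q_X = 5.1 − 0.4·1 = 4.7.

4.7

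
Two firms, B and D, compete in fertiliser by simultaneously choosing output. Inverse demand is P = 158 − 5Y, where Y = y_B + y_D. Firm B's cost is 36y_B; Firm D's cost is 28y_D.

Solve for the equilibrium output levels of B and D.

7.6, 9.2

Firm B's profit: π = y_B(158 − 5(y_B + y_D)) − 36y_B.
∂π/∂y_B = 122 − 10y_B − 5y_D = 0, so y_B = 12.2 − 0.5y_D.
By the same steps for D: y_D = 13 − 0.5y_B.
Plugging y_D into B's best response: y_B = 12.2 − 0.5(13 − 0.5y_B) ⇒ 0.75y_B = 5.7, so y_B = 7.6.
Then y_D = 13 − 0.5·7.6 = 9.2.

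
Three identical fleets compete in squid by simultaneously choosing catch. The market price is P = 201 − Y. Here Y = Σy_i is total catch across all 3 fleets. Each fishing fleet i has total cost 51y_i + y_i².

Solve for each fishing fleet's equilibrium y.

A representative fishing fleet's profit is π_i = y_i(201 − Y) − 51y_i − y_i², with Y = y_i + Σ_{j≠i} y_j.
First-order condition: 150 − 4y_i − Σ_{j≠i} y_j = 0.
Imposing symmetry (y_j = y for all j) turns Σ_{j≠i} y_j into 2y, so 150 = 6y and y = 25.

25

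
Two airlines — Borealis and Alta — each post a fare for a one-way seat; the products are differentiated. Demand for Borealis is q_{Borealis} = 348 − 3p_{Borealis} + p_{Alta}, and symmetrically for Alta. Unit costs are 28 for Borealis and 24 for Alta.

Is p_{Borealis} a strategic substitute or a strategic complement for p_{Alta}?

strategic complements

Borealis's profit: π = (p_{Borealis} − 28)(348 − 3p_{Borealis} + p_{Alta}).
∂π/∂p_{Borealis} = 432 − 6p_{Borealis} + p_{Alta} = 0 ⇒ p_{Borealis} = 72 + (1/6)p_{Alta}.
The best-response slope dp_{Borealis}/dp_{Alta} = 1/6 > 0: the reaction function is upward-sloping, so the choices are strategic complements.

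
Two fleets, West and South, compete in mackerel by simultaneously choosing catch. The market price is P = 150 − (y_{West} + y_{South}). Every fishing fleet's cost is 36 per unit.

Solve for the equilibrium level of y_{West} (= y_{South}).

38

Fishing fleet West's profit: π = y_{West}(150 − (y_{West} + y_{South})) − 36y_{West}.
∂π/∂y_{West} = 114 − 2y_{West} − y_{South} = 0, so y_{West} = 57 − 0.5y_{South}.
The game is symmetric, so in equilibrium y_{South} = y_{West}: the reaction function gives 1.5y_{West} = 57, hence y_{West} = 38.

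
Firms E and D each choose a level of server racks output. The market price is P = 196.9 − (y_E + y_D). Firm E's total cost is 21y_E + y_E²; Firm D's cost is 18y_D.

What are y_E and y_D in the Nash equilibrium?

Firm E's profit: π = y_E(196.9 − (y_E + y_D)) − 21y_E − y_E².
∂π/∂y_E = 175.9 − 4y_E − y_D = 0, so y_E = 43.975 − 0.25y_D.
For D: ∂π/∂y_D = 178.9 − 2y_D − y_E = 0 ⇒ y_D = 89.45 − 0.5y_E.
Solving the two reaction functions simultaneously: (1 − (−0.25)(−0.5))y_E = 43.975 − 0.25·89.45, so 0.875y_E = 21.6125 and y_E = 24.7.
Then y_D = 89.45 − 0.5·24.7 = 77.1.

24.7, 77.1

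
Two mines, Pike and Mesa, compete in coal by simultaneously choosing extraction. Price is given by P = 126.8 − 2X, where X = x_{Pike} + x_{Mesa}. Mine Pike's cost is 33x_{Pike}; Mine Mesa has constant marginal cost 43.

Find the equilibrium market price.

67.6

Mine Pike's profit: π = x_{Pike}(126.8 − 2(x_{Pike} + x_{Mesa})) − 33x_{Pike}.
∂π/∂x_{Pike} = 93.8 − 4x_{Pike} − 2x_{Mesa} = 0, so x_{Pike} = 23.45 − 0.5x_{Mesa}.
By the same steps for Mesa: x_{Mesa} = 20.95 − 0.5x_{Pike}.
Plugging x_{Mesa} into Pike's best response: x_{Pike} = 23.45 − 0.5(20.95 − 0.5x_{Pike}) ⇒ 0.75x_{Pike} = 12.975, so x_{Pike} = 17.3.
Then x_{Mesa} = 20.95 − 0.5·17.3 = 12.3.
Equilibrium price: P = 126.8 − 2·29.6 = 67.6.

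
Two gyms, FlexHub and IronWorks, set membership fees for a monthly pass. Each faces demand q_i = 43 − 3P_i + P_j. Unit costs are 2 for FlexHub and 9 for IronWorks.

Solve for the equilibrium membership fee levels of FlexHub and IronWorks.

FlexHub's profit: π = (P_{FlexHub} − 2)(43 − 3P_{FlexHub} + P_{IronWorks}).
∂π/∂P_{FlexHub} = 49 − 6P_{FlexHub} + P_{IronWorks} = 0 ⇒ P_{FlexHub} = 49/6 + (1/6)P_{IronWorks}.
Similarly P_{IronWorks} = 35/3 + (1/6)P_{FlexHub}.
Solving the two reaction functions simultaneously: (1 − (1/6)(1/6))P_{FlexHub} = 49/6 + (1/6)·(35/3), so (35/36)P_{FlexHub} = 91/9 and P_{FlexHub} = 10.4.
Then P_{IronWorks} = 35/3 + (1/6)·10.4 = 13.4.

10.4, 13.4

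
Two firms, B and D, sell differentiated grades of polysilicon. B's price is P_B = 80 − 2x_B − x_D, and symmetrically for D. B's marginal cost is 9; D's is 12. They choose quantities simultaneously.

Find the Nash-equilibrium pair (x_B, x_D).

Firm B's profit: π = x_B(80 − 2x_B − x_D) − 9x_B.
∂π/∂x_B = 71 − 4x_B − x_D = 0 ⇒ x_B = 17.75 − 0.25x_D.
Similarly x_D = 17 − 0.25x_B.
Solving the two reaction functions simultaneously: (1 − (−0.25)(−0.25))x_B = 17.75 − 0.25·17, so 0.9375x_B = 13.5 and x_B = 14.4.
Then x_D = 17 − 0.25·14.4 = 13.4.

14.4, 13.4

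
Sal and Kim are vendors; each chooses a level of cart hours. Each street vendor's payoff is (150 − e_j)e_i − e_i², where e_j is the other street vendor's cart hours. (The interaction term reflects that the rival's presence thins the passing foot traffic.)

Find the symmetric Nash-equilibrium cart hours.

Sal's payoff is (150 − e_K)e_S − e_S².
∂π/∂e_S = 150 − e_K − 2e_S = 0, so e_S = 75 − 0.5e_K.
Setting e_S = e_K in the reaction function: e_S = 75 − 0.5e_S, so e_S = 75 / 1.5 = 50.

50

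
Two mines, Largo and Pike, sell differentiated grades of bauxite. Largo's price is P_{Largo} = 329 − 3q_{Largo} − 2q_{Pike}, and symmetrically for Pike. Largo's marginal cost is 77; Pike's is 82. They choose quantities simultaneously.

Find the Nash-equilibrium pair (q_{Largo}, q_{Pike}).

Mine Largo's profit: π = q_{Largo}(329 − 3q_{Largo} − 2q_{Pike}) − 77q_{Largo}.
∂π/∂q_{Largo} = 252 − 6q_{Largo} − 2q_{Pike} = 0 ⇒ q_{Largo} = 42 − (1/3)q_{Pike}.
Similarly q_{Pike} = 247/6 − (1/3)q_{Largo}.
Solving the two reaction functions simultaneously: (1 − (−1/3)(−1/3))q_{Largo} = 42 − (1/3)·(247/6), so (8/9)q_{Largo} = 509/18 and q_{Largo} = 31.8125.
Then q_{Pike} = 247/6 − (1/3)·31.8125 = 30.5625.

31.8125, 30.5625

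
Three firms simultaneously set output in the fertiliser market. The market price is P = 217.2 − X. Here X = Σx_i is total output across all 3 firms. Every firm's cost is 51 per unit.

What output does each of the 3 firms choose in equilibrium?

A representative firm's profit is π_i = x_i(217.2 − X) − 51x_i, with X = x_i + Σ_{j≠i} x_j.
First-order condition: 166.2 − 2x_i − Σ_{j≠i} x_j = 0.
Imposing symmetry (x_j = x for all j) turns Σ_{j≠i} x_j into 2x, so 166.2 = 4x and x = 41.55.

41.55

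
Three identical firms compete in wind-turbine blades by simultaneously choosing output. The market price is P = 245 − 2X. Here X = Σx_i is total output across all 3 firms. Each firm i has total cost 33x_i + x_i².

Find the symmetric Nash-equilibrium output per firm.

21.2

A representative firm's profit is π_i = x_i(245 − 2X) − 33x_i − x_i², with X = x_i + Σ_{j≠i} x_j.
First-order condition: 212 − 6x_i − 2Σ_{j≠i} x_j = 0.
With identical firms, set every x_j = x: then 212 − 6x − 4x = 0, i.e. x = 212/10 = 21.2.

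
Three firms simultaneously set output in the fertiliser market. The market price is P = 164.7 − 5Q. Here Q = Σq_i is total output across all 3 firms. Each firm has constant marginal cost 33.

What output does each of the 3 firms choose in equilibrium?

6.585

A representative firm's profit is π_i = q_i(164.7 − 5Q) − 33q_i, with Q = q_i + Σ_{j≠i} q_j.
First-order condition: 131.7 − 10q_i − 5Σ_{j≠i} q_j = 0.
In a symmetric equilibrium every firm chooses the same q, so Σ_{j≠i} q_j = 2q. The condition becomes 131.7 − 20q = 0, giving q = 131.7/20 = 6.585.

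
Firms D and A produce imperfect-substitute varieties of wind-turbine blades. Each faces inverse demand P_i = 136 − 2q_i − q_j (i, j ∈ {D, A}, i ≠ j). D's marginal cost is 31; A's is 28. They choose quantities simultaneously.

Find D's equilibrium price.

Firm D's profit: π = q_D(136 − 2q_D − q_A) − 31q_D.
∂π/∂q_D = 105 − 4q_D − q_A = 0 ⇒ q_D = 26.25 − 0.25q_A.
Similarly q_A = 27 − 0.25q_D.
Solving the two reaction functions simultaneously: (1 − (−0.25)(−0.25))q_D = 26.25 − 0.25·27, so 0.9375q_D = 19.5 and q_D = 20.8.
Then q_A = 27 − 0.25·20.8 = 21.8.
P_D = 136 − 2·20.8 − 21.8 = 72.6.

72.6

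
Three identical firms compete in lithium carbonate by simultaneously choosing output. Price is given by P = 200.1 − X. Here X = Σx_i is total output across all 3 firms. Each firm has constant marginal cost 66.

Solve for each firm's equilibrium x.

33.525

A representative firm's profit is π_i = x_i(200.1 − X) − 66x_i, with X = x_i + Σ_{j≠i} x_j.
First-order condition: 134.1 − 2x_i − Σ_{j≠i} x_j = 0.
In a symmetric equilibrium every firm chooses the same x, so Σ_{j≠i} x_j = 2x. The condition becomes 134.1 − 4x = 0, giving x = 134.1/4 = 33.525.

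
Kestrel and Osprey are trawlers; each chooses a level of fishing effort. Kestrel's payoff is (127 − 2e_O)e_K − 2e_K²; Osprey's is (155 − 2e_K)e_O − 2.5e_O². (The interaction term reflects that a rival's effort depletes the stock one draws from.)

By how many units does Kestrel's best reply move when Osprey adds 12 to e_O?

Expanding Kestrel's payoff: 127e_K − 2e_Oe_K − 2e_K².
∂π/∂e_K = 127 − 2e_O − 4e_K = 0, so e_K = 31.75 − 0.5e_O.
The reaction-function slope is −0.5, so a 12-unit rise in e_O moves e_K by −0.5 × 12 = −6. Kestrel's best response falls — the actions are strategic substitutes.

-6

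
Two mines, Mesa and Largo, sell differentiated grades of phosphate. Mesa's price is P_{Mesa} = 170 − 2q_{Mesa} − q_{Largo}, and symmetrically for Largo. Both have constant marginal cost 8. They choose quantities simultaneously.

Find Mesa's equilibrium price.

Mine Mesa's profit: π = q_{Mesa}(170 − 2q_{Mesa} − q_{Largo}) − 8q_{Mesa}.
∂π/∂q_{Mesa} = 162 − 4q_{Mesa} − q_{Largo} = 0 ⇒ q_{Mesa} = 40.5 − 0.25q_{Largo}.
By symmetry q_{Largo} = q_{Mesa}; substituting into the reaction function, 1.25q_{Mesa} = 40.5 and q_{Mesa} = 32.4.
P_{Mesa} = 170 − 2·32.4 − 32.4 = 72.8.

72.8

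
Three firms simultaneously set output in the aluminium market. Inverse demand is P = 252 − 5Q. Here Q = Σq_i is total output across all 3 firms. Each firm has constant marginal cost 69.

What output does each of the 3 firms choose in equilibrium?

9.15

A representative firm's profit is π_i = q_i(252 − 5Q) − 69q_i, with Q = q_i + Σ_{j≠i} q_j.
First-order condition: 183 − 10q_i − 5Σ_{j≠i} q_j = 0.
With identical firms, set every q_j = q: then 183 − 10q − 10q = 0, i.e. q = 183/20 = 9.15.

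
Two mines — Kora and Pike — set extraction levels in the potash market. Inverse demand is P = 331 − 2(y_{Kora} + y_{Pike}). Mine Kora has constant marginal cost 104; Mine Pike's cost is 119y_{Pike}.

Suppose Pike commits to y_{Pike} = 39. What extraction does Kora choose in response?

37.25

Mine Kora's profit: π = y_{Kora}(331 − 2(y_{Kora} + y_{Pike})) − 104y_{Kora}.
∂π/∂y_{Kora} = 227 − 4y_{Kora} − 2y_{Pike} = 0, so y_{Kora} = 56.75 − 0.5y_{Pike}.
At y_{Pike} = 39: y_{Kora} = 56.75 − 0.5·39 = 37.25.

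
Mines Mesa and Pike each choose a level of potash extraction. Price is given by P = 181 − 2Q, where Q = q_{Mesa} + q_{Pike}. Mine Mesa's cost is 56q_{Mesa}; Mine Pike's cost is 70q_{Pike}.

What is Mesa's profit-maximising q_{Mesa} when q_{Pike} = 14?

24.25

Mine Mesa's profit: π = q_{Mesa}(181 − 2(q_{Mesa} + q_{Pike})) − 56q_{Mesa}.
∂π/∂q_{Mesa} = 125 − 4q_{Mesa} − 2q_{Pike} = 0, so q_{Mesa} = 31.25 − 0.5q_{Pike}.
At q_{Pike} = 14: q_{Mesa} = 31.25 − 0.5·14 = 24.25.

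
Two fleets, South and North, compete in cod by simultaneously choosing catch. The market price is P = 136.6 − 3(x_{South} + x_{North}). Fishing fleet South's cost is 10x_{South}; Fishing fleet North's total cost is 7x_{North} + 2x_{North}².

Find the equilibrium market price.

Fishing fleet South's profit: π = x_{South}(136.6 − 3(x_{South} + x_{North})) − 10x_{South}.
∂π/∂x_{South} = 126.6 − 6x_{South} − 3x_{North} = 0, so x_{South} = 21.1 − 0.5x_{North}.
For North: ∂π/∂x_{North} = 129.6 − 10x_{North} − 3x_{South} = 0 ⇒ x_{North} = 12.96 − 0.3x_{South}.
Solving the two reaction functions simultaneously: (1 − (−0.5)(−0.3))x_{South} = 21.1 − 0.5·12.96, so 0.85x_{South} = 14.62 and x_{South} = 17.2.
Then x_{North} = 12.96 − 0.3·17.2 = 7.8.
Equilibrium price: P = 136.6 − 3·25 = 61.6.

61.6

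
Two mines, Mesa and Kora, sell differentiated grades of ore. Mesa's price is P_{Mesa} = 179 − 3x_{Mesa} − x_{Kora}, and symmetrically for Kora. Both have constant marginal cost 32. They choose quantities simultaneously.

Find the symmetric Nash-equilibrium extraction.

21

Mine Mesa's profit: π = x_{Mesa}(179 − 3x_{Mesa} − x_{Kora}) − 32x_{Mesa}.
∂π/∂x_{Mesa} = 147 − 6x_{Mesa} − x_{Kora} = 0 ⇒ x_{Mesa} = 24.5 − (1/6)x_{Kora}.
By symmetry x_{Kora} = x_{Mesa}; substituting into the reaction function, (7/6)x_{Mesa} = 24.5 and x_{Mesa} = 21.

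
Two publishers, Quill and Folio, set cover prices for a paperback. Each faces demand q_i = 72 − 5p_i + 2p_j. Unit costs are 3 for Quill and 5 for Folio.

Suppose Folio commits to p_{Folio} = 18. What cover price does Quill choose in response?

Quill's profit: π = (p_{Quill} − 3)(72 − 5p_{Quill} + 2p_{Folio}).
∂π/∂p_{Quill} = 87 − 10p_{Quill} + 2p_{Folio} = 0 ⇒ p_{Quill} = 8.7 + 0.2p_{Folio}.
At p_{Folio} = 18: p_{Quill} = 8.7 + 0.2·18 = 12.3.

12.3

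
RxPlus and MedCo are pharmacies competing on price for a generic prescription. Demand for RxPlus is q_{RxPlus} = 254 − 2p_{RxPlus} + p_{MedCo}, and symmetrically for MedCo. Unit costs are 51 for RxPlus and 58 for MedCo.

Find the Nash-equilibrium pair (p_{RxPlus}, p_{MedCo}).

RxPlus's profit: π = (p_{RxPlus} − 51)(254 − 2p_{RxPlus} + p_{MedCo}).
∂π/∂p_{RxPlus} = 356 − 4p_{RxPlus} + p_{MedCo} = 0 ⇒ p_{RxPlus} = 89 + 0.25p_{MedCo}.
Similarly p_{MedCo} = 92.5 + 0.25p_{RxPlus}.
Substituting the second reaction function into the first: p_{RxPlus} = 89 + 0.25(92.5 + 0.25p_{RxPlus}), which gives 0.9375p_{RxPlus} = 112.125 ⇒ p_{RxPlus} = 119.6.
Then p_{MedCo} = 92.5 + 0.25·119.6 = 122.4.

119.6, 122.4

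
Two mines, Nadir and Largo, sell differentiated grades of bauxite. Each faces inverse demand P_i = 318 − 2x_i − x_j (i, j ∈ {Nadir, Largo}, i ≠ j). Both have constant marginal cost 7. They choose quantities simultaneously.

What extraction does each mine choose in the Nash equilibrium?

Mine Nadir's profit: π = x_{Nadir}(318 − 2x_{Nadir} − x_{Largo}) − 7x_{Nadir}.
∂π/∂x_{Nadir} = 311 − 4x_{Nadir} − x_{Largo} = 0 ⇒ x_{Nadir} = 77.75 − 0.25x_{Largo}.
Setting x_{Nadir} = x_{Largo} in the reaction function: x_{Nadir} = 77.75 − 0.25x_{Nadir}, so x_{Nadir} = 77.75 / 1.25 = 62.2.

62.2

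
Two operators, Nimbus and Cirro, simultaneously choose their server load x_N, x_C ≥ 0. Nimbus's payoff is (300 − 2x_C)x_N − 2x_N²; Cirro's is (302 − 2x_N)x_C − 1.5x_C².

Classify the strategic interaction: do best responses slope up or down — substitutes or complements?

strategic substitutes

Expanding Nimbus's payoff: 300x_N − 2x_Cx_N − 2x_N².
∂π/∂x_N = 300 − 2x_C − 4x_N = 0, so x_N = 75 − 0.5x_C.
The best-response slope dx_N/dx_C = −0.5 < 0: the reaction function is downward-sloping, so the choices are strategic substitutes.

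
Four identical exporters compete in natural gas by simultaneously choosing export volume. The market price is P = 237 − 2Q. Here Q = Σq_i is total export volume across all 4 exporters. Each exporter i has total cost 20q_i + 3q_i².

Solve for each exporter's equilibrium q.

13.5625

A representative exporter's profit is π_i = q_i(237 − 2Q) − 20q_i − 3q_i², with Q = q_i + Σ_{j≠i} q_j.
First-order condition: 217 − 10q_i − 2Σ_{j≠i} q_j = 0.
Imposing symmetry (q_j = q for all j) turns Σ_{j≠i} q_j into 3q, so 217 = 16q and q = 13.5625.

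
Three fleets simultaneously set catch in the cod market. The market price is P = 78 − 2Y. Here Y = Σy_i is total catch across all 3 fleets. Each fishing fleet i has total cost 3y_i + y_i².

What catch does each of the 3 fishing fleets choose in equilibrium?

A representative fishing fleet's profit is π_i = y_i(78 − 2Y) − 3y_i − y_i², with Y = y_i + Σ_{j≠i} y_j.
First-order condition: 75 − 6y_i − 2Σ_{j≠i} y_j = 0.
In a symmetric equilibrium every fishing fleet chooses the same y, so Σ_{j≠i} y_j = 2y. The condition becomes 75 − 10y = 0, giving y = 75/10 = 7.5.

7.5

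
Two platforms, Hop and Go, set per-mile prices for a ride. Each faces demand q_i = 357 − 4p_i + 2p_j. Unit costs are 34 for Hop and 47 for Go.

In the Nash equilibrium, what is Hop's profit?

Hop's profit: π = (p_{Hop} − 34)(357 − 4p_{Hop} + 2p_{Go}).
∂π/∂p_{Hop} = 493 − 8p_{Hop} + 2p_{Go} = 0 ⇒ p_{Hop} = 61.625 + 0.25p_{Go}.
Similarly p_{Go} = 68.125 + 0.25p_{Hop}.
Plugging p_{Go} into Hop's best response: p_{Hop} = 61.625 + 0.25(68.125 + 0.25p_{Hop}) ⇒ 0.9375p_{Hop} = 2517/32, so p_{Hop} = 83.9.
Then p_{Go} = 68.125 + 0.25·83.9 = 89.1.
q_{Hop} = 357 − 4·83.9 + 2·89.1 = 199.6.
Profit = (83.9 − 34)·199.6 = 9960.04.

9960.04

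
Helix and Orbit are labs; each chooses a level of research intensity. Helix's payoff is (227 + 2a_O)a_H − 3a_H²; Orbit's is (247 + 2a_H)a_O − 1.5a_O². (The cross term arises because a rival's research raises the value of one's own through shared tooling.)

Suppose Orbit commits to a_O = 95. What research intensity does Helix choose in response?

Expanding Helix's payoff: 227a_H + 2a_Oa_H − 3a_H².
∂π/∂a_H = 227 + 2a_O − 6a_H = 0, so a_H = 227/6 + (1/3)a_O.
At a_O = 95: a_H = 227/6 + (1/3)·95 = 69.5.

69.5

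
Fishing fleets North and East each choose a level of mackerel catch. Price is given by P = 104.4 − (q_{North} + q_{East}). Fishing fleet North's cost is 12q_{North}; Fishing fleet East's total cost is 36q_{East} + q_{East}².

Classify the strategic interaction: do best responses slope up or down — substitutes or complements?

Fishing fleet North's profit: π = q_{North}(104.4 − (q_{North} + q_{East})) − 12q_{North}.
∂π/∂q_{North} = 92.4 − 2q_{North} − q_{East} = 0, so q_{North} = 46.2 − 0.5q_{East}.
The best-response slope dq_{North}/dq_{East} = −0.5 < 0: the reaction function is downward-sloping, so the choices are strategic substitutes.

strategic substitutes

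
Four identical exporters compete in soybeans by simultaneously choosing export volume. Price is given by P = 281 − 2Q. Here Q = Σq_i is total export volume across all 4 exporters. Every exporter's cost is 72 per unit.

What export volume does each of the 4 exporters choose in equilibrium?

A representative exporter's profit is π_i = q_i(281 − 2Q) − 72q_i, with Q = q_i + Σ_{j≠i} q_j.
First-order condition: 209 − 4q_i − 2Σ_{j≠i} q_j = 0.
With identical exporters, set every q_j = q: then 209 − 4q − 6q = 0, i.e. q = 209/10 = 20.9.

20.9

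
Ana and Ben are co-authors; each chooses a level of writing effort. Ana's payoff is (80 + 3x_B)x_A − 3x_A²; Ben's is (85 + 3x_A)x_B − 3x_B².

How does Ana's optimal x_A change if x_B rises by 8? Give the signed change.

4

Expanding Ana's payoff: 80x_A + 3x_Bx_A − 3x_A².
∂π/∂x_A = 80 + 3x_B − 6x_A = 0, so x_A = 40/3 + 0.5x_B.
The reaction-function slope is 0.5, so an 8-unit rise in x_B moves x_A by 0.5 × 8 = 4. Ana's best response rises — the actions are strategic complements.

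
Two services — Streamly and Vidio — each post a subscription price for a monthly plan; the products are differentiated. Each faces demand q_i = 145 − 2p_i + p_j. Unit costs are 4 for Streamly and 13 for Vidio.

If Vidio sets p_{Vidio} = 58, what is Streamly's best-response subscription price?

52.75

Streamly's profit: π = (p_{Streamly} − 4)(145 − 2p_{Streamly} + p_{Vidio}).
∂π/∂p_{Streamly} = 153 − 4p_{Streamly} + p_{Vidio} = 0 ⇒ p_{Streamly} = 38.25 + 0.25p_{Vidio}.
At p_{Vidio} = 58: p_{Streamly} = 38.25 + 0.25·58 = 52.75.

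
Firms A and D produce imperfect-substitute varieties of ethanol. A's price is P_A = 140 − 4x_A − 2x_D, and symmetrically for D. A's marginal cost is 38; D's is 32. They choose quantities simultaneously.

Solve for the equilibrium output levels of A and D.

10, 11

Firm A's profit: π = x_A(140 − 4x_A − 2x_D) − 38x_A.
∂π/∂x_A = 102 − 8x_A − 2x_D = 0 ⇒ x_A = 12.75 − 0.25x_D.
Similarly x_D = 13.5 − 0.25x_A.
Solving the two reaction functions simultaneously: (1 − (−0.25)(−0.25))x_A = 12.75 − 0.25·13.5, so 0.9375x_A = 9.375 and x_A = 10.
Then x_D = 13.5 − 0.25·10 = 11.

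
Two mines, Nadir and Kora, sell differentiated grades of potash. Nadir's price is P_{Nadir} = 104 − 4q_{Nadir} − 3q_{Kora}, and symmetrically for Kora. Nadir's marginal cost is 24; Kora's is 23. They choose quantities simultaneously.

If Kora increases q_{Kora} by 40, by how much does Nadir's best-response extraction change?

Mine Nadir's profit: π = q_{Nadir}(104 − 4q_{Nadir} − 3q_{Kora}) − 24q_{Nadir}.
∂π/∂q_{Nadir} = 80 − 8q_{Nadir} − 3q_{Kora} = 0 ⇒ q_{Nadir} = 10 − 0.375q_{Kora}.
The reaction-function slope is −0.375, so a 40-unit rise in q_{Kora} moves q_{Nadir} by −0.375 × 40 = −15. Nadir's best response falls — the actions are strategic substitutes.

-15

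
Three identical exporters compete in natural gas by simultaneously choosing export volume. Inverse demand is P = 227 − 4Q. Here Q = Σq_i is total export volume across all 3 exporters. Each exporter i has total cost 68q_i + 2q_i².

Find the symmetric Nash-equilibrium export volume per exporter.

7.95

A representative exporter's profit is π_i = q_i(227 − 4Q) − 68q_i − 2q_i², with Q = q_i + Σ_{j≠i} q_j.
First-order condition: 159 − 12q_i − 4Σ_{j≠i} q_j = 0.
In a symmetric equilibrium every exporter chooses the same q, so Σ_{j≠i} q_j = 2q. The condition becomes 159 − 20q = 0, giving q = 159/20 = 7.95.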